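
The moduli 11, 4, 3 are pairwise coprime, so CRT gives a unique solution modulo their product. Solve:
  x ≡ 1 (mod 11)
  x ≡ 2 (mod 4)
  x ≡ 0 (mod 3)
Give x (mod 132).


Moduli 11, 4, 3 are pairwise coprime; by CRT there is a unique solution modulo M = 11 · 4 · 3 = 132.
Solve pairwise, accumulating the modulus:
  Start with x ≡ 1 (mod 11).
  Combine with x ≡ 2 (mod 4): since gcd(11, 4) = 1, we get a unique residue mod 44.
    Write x = 1 + 11·t and substitute into x ≡ 2 (mod 4): 11·t ≡ 2 − 1 = 1 (mod 4).
    Reduce coefficients mod 4: 3·t ≡ 1 (mod 4).
    The inverse of 3 mod 4 is 3 (since 3·3 = 9 = 2·4 + 1), so t ≡ 3·1 = 3 ≡ 3 (mod 4).
    Then x = 1 + 11·3 = 34, valid modulo lcm(11, 4) = 44: x ≡ 34 (mod 44).
  Combine with x ≡ 0 (mod 3): since gcd(44, 3) = 1, we get a unique residue mod 132.
    Write x = 34 + 44·t and substitute into x ≡ 0 (mod 3): 44·t ≡ 0 − 34 = -34 (mod 3).
    Reduce coefficients mod 3: 2·t ≡ 2 (mod 3).
    The inverse of 2 mod 3 is 2 (since 2·2 = 4 = 1·3 + 1), so t ≡ 2·2 = 4 ≡ 1 (mod 3).
    Then x = 34 + 44·1 = 78, valid modulo lcm(44, 3) = 132: x ≡ 78 (mod 132).
Verify: 78 mod 11 = 1 ✓, 78 mod 4 = 2 ✓, 78 mod 3 = 0 ✓.

x ≡ 78 (mod 132).


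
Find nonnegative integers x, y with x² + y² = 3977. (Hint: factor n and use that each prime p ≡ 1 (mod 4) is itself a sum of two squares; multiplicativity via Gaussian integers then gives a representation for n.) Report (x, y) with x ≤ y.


Step 1: Factor n = 3977 = 41 · 97.
Step 2: Check the mod-4 condition on each prime factor: 41 ≡ 1 (mod 4), exponent 1; 97 ≡ 1 (mod 4), exponent 1.
All primes ≡ 3 (mod 4) appear to even exponent (or don't appear), so by the two-squares theorem n IS expressible as a sum of two squares.
Step 3: Build a representation. Here n = 41 · 97 is a product of primes ≡ 1 (mod 4). Each prime p ≡ 1 (mod 4) is itself a sum of two squares; find a² by testing p − a² for a perfect square:
  41: 41 − 1² = 40, 41 − 2² = 37, 41 − 3² = 32, 41 − 4² = 25 = 5² ⇒ 41 = 4² + 5².
  97: 97 − 1² = 96, 97 − 2² = 93, 97 − 3² = 88, 97 − 4² = 81 = 9² ⇒ 97 = 4² + 9².
  Combine using the Brahmagupta–Fibonacci identity (a² + b²)(c² + d²) = (ac − bd)² + (ad + bc)² = (ac + bd)² + (ad − bc)²:
  41 · 97 = 3977: from (4² + 5²)(4² + 9²), take (4·4 − 5·9, 4·9 + 5·4) = (16 − 45, 36 + 20) = (-29, 56); dropping signs (only squares matter) gives (29, 56); check 29² + 56² = 841 + 3136 = 3977 ✓.
Step 4: Order so x ≤ y and verify: 29² + 56² = 841 + 3136 = 3977 = n. ✓

n = 3977 = 29² + 56² (one valid representation with x ≤ y).


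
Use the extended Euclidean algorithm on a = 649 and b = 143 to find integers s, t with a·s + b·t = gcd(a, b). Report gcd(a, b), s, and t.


Euclidean algorithm on (649, 143) — divide until remainder is 0:
  649 = 4 · 143 + 77
  143 = 1 · 77 + 66
  77 = 1 · 66 + 11
  66 = 6 · 11 + 0
gcd(649, 143) = 11.
Track Bezout coefficients alongside the remainders: start with r₀ = 649 = a·1 + b·0 (s = 1, t = 0) and r₁ = 143 = a·0 + b·1 (s = 0, t = 1); each new remainder r_{k+1} = r_{k-1} − q_k·r_k inherits s_{k+1} = s_{k-1} − q_k·s_k, t_{k+1} = t_{k-1} − q_k·t_k, so r_k = a·s_k + b·t_k at every step:
  q = 4: r = 77, s = 1 − 4·0 = 1, t = 0 − 4·1 = -4  (check: 649·1 + 143·(-4) = 77)
  q = 1: r = 66, s = 0 − 1·1 = -1, t = 1 − 1·(-4) = 5  (check: 649·(-1) + 143·5 = 66)
  q = 1: r = 11, s = 1 − 1·(-1) = 2, t = -4 − 1·5 = -9  (check: 649·2 + 143·(-9) = 11)
The row with r = 11 (the gcd) gives the Bezout coefficients s = 2, t = -9.
Result: 649 · (2) + 143 · (-9) = 11.

gcd(649, 143) = 11; s = 2, t = -9 (check: 649·2 + 143·(-9) = 11).


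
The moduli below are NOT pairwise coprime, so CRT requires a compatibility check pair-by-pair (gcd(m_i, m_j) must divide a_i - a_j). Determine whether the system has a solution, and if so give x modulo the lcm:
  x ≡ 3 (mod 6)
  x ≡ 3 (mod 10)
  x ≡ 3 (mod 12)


Moduli 6, 10, 12 are not pairwise coprime, so CRT works modulo lcm(m_i) when all pairwise compatibility conditions hold.
Pairwise compatibility: gcd(m_i, m_j) must divide a_i - a_j for every pair.
Merge one congruence at a time:
  Start: x ≡ 3 (mod 6).
  Combine with x ≡ 3 (mod 10): gcd(6, 10) = 2; 3 - 3 = 0, which IS divisible by 2, so compatible.
    Write x = 3 + 6·t and substitute into x ≡ 3 (mod 10): 6·t ≡ 3 − 3 = 0 (mod 10).
    Divide the congruence (and modulus) by g = 2: 3·t ≡ 0 (mod 5).
    The inverse of 3 mod 5 is 2 (since 3·2 = 6 = 1·5 + 1), so t ≡ 2·0 = 0 ≡ 0 (mod 5).
    Then x = 3 + 6·0 = 3, valid modulo lcm(6, 10) = 30: x ≡ 3 (mod 30).
  Combine with x ≡ 3 (mod 12): gcd(30, 12) = 6; 3 - 3 = 0, which IS divisible by 6, so compatible.
    Write x = 3 + 30·t and substitute into x ≡ 3 (mod 12): 30·t ≡ 3 − 3 = 0 (mod 12).
    Divide the congruence (and modulus) by g = 6: 5·t ≡ 0 (mod 2).
    Reduce coefficients mod 2: 1·t ≡ 0 (mod 2).
    So t ≡ 0 (mod 2).
    Then x = 3 + 30·0 = 3, valid modulo lcm(30, 12) = 60: x ≡ 3 (mod 60).
Verify: 3 mod 6 = 3, 3 mod 10 = 3, 3 mod 12 = 3.

x ≡ 3 (mod 60).


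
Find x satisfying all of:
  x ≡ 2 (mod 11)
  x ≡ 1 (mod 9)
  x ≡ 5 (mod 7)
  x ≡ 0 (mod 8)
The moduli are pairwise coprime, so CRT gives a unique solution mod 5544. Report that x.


Product of moduli M = 11 · 9 · 7 · 8 = 5544.
Merge one congruence at a time:
  Start: x ≡ 2 (mod 11).
  Combine with x ≡ 1 (mod 9); new modulus lcm = 99.
    Write x = 2 + 11·t and substitute into x ≡ 1 (mod 9): 11·t ≡ 1 − 2 = -1 (mod 9).
    Reduce coefficients mod 9: 2·t ≡ 8 (mod 9).
    The inverse of 2 mod 9 is 5 (since 2·5 = 10 = 1·9 + 1), so t ≡ 5·8 = 40 ≡ 4 (mod 9).
    Then x = 2 + 11·4 = 46, valid modulo lcm(11, 9) = 99: x ≡ 46 (mod 99).
  Combine with x ≡ 5 (mod 7); new modulus lcm = 693.
    Write x = 46 + 99·t and substitute into x ≡ 5 (mod 7): 99·t ≡ 5 − 46 = -41 (mod 7).
    Reduce coefficients mod 7: 1·t ≡ 1 (mod 7).
    So t ≡ 1 (mod 7).
    Then x = 46 + 99·1 = 145, valid modulo lcm(99, 7) = 693: x ≡ 145 (mod 693).
  Combine with x ≡ 0 (mod 8); new modulus lcm = 5544.
    Write x = 145 + 693·t and substitute into x ≡ 0 (mod 8): 693·t ≡ 0 − 145 = -145 (mod 8).
    Reduce coefficients mod 8: 5·t ≡ 7 (mod 8).
    The inverse of 5 mod 8 is 5 (since 5·5 = 25 = 3·8 + 1), so t ≡ 5·7 = 35 ≡ 3 (mod 8).
    Then x = 145 + 693·3 = 2224, valid modulo lcm(693, 8) = 5544: x ≡ 2224 (mod 5544).
Verify against each original: 2224 mod 11 = 2, 2224 mod 9 = 1, 2224 mod 7 = 5, 2224 mod 8 = 0.

x ≡ 2224 (mod 5544).


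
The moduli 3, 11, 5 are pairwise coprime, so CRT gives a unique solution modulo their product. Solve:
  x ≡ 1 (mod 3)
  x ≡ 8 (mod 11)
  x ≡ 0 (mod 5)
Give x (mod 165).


Moduli 3, 11, 5 are pairwise coprime; by CRT there is a unique solution modulo M = 3 · 11 · 5 = 165.
Solve pairwise, accumulating the modulus:
  Start with x ≡ 1 (mod 3).
  Combine with x ≡ 8 (mod 11): since gcd(3, 11) = 1, we get a unique residue mod 33.
    Write x = 1 + 3·t and substitute into x ≡ 8 (mod 11): 3·t ≡ 8 − 1 = 7 (mod 11).
    The inverse of 3 mod 11 is 4 (since 3·4 = 12 = 1·11 + 1), so t ≡ 4·7 = 28 ≡ 6 (mod 11).
    Then x = 1 + 3·6 = 19, valid modulo lcm(3, 11) = 33: x ≡ 19 (mod 33).
  Combine with x ≡ 0 (mod 5): since gcd(33, 5) = 1, we get a unique residue mod 165.
    Write x = 19 + 33·t and substitute into x ≡ 0 (mod 5): 33·t ≡ 0 − 19 = -19 (mod 5).
    Reduce coefficients mod 5: 3·t ≡ 1 (mod 5).
    The inverse of 3 mod 5 is 2 (since 3·2 = 6 = 1·5 + 1), so t ≡ 2·1 = 2 ≡ 2 (mod 5).
    Then x = 19 + 33·2 = 85, valid modulo lcm(33, 5) = 165: x ≡ 85 (mod 165).
Verify: 85 mod 3 = 1 ✓, 85 mod 11 = 8 ✓, 85 mod 5 = 0 ✓.

x ≡ 85 (mod 165).


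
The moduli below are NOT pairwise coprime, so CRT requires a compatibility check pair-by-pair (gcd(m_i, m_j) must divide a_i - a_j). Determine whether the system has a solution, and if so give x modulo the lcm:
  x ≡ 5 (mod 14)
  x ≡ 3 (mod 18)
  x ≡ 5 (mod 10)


Moduli 14, 18, 10 are not pairwise coprime, so CRT works modulo lcm(m_i) when all pairwise compatibility conditions hold.
Pairwise compatibility: gcd(m_i, m_j) must divide a_i - a_j for every pair.
Merge one congruence at a time:
  Start: x ≡ 5 (mod 14).
  Combine with x ≡ 3 (mod 18): gcd(14, 18) = 2; 3 - 5 = -2, which IS divisible by 2, so compatible.
    Write x = 5 + 14·t and substitute into x ≡ 3 (mod 18): 14·t ≡ 3 − 5 = -2 (mod 18).
    Divide the congruence (and modulus) by g = 2: 7·t ≡ -1 (mod 9).
    Reduce coefficients mod 9: 7·t ≡ 8 (mod 9).
    The inverse of 7 mod 9 is 4 (since 7·4 = 28 = 3·9 + 1), so t ≡ 4·8 = 32 ≡ 5 (mod 9).
    Then x = 5 + 14·5 = 75, valid modulo lcm(14, 18) = 126: x ≡ 75 (mod 126).
  Combine with x ≡ 5 (mod 10): gcd(126, 10) = 2; 5 - 75 = -70, which IS divisible by 2, so compatible.
    Write x = 75 + 126·t and substitute into x ≡ 5 (mod 10): 126·t ≡ 5 − 75 = -70 (mod 10).
    Divide the congruence (and modulus) by g = 2: 63·t ≡ -35 (mod 5).
    Reduce coefficients mod 5: 3·t ≡ 0 (mod 5).
    The inverse of 3 mod 5 is 2 (since 3·2 = 6 = 1·5 + 1), so t ≡ 2·0 = 0 ≡ 0 (mod 5).
    Then x = 75 + 126·0 = 75, valid modulo lcm(126, 10) = 630: x ≡ 75 (mod 630).
Verify: 75 mod 14 = 5, 75 mod 18 = 3, 75 mod 10 = 5.

x ≡ 75 (mod 630).


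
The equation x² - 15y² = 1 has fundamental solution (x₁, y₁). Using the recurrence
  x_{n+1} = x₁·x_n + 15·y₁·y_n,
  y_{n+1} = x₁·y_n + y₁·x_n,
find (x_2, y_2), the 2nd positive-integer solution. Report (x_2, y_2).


Step 1: Find the fundamental solution (x₁, y₁) of x² - 15y² = 1.
  Expand √15 as a continued fraction. a₀ = ⌊√15⌋ = 3; iterate m_{k+1} = d_k·a_k − m_k, d_{k+1} = (15 − m_{k+1}²)/d_k, a_{k+1} = ⌊(a₀ + m_{k+1})/d_{k+1}⌋ (starting m₀ = 0, d₀ = 1), with convergents p_k = a_k·p_{k-1} + p_{k-2}, q_k = a_k·q_{k-1} + q_{k-2} (p₋₁ = 1, q₋₁ = 0):
  k = 0: a₀ = 3; p₀/q₀ = 3/1; p₀² − 15·q₀² = 9 − 15 = -6.
  k = 1: m = 3, d = 6, a = ⌊(3 + 3)/6⌋ = 1; p/q = (1·3 + 1)/(1·1 + 0) = 4/1; p² − 15·q² = 16 − 15 = 1.
  The first convergent with p² − 15·q² = 1 gives the fundamental solution (x₁, y₁) = (4, 1).
Step 2: Apply the recurrence (x_{n+1}, y_{n+1}) = (x₁x_n + 15y₁y_n, x₁y_n + y₁x_n) repeatedly.
  From (x_1, y_1) = (4, 1): x_2 = 4·4 + 15·1·1 = 31; y_2 = 4·1 + 1·4 = 8.
Step 3: Verify x_2² - 15·y_2² = 961 - 960 = 1 (should be 1). ✓

(x_1, y_1) = (4, 1); (x_2, y_2) = (31, 8).


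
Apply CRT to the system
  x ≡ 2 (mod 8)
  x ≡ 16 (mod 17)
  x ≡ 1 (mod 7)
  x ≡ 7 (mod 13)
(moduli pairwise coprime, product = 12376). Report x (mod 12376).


Product of moduli M = 8 · 17 · 7 · 13 = 12376.
Merge one congruence at a time:
  Start: x ≡ 2 (mod 8).
  Combine with x ≡ 16 (mod 17); new modulus lcm = 136.
    Write x = 2 + 8·t and substitute into x ≡ 16 (mod 17): 8·t ≡ 16 − 2 = 14 (mod 17).
    The inverse of 8 mod 17 is 15 (since 8·15 = 120 = 7·17 + 1), so t ≡ 15·14 = 210 ≡ 6 (mod 17).
    Then x = 2 + 8·6 = 50, valid modulo lcm(8, 17) = 136: x ≡ 50 (mod 136).
  Combine with x ≡ 1 (mod 7); new modulus lcm = 952.
    Write x = 50 + 136·t and substitute into x ≡ 1 (mod 7): 136·t ≡ 1 − 50 = -49 (mod 7).
    Reduce coefficients mod 7: 3·t ≡ 0 (mod 7).
    The inverse of 3 mod 7 is 5 (since 3·5 = 15 = 2·7 + 1), so t ≡ 5·0 = 0 ≡ 0 (mod 7).
    Then x = 50 + 136·0 = 50, valid modulo lcm(136, 7) = 952: x ≡ 50 (mod 952).
  Combine with x ≡ 7 (mod 13); new modulus lcm = 12376.
    Write x = 50 + 952·t and substitute into x ≡ 7 (mod 13): 952·t ≡ 7 − 50 = -43 (mod 13).
    Reduce coefficients mod 13: 3·t ≡ 9 (mod 13).
    The inverse of 3 mod 13 is 9 (since 3·9 = 27 = 2·13 + 1), so t ≡ 9·9 = 81 ≡ 3 (mod 13).
    Then x = 50 + 952·3 = 2906, valid modulo lcm(952, 13) = 12376: x ≡ 2906 (mod 12376).
Verify against each original: 2906 mod 8 = 2, 2906 mod 17 = 16, 2906 mod 7 = 1, 2906 mod 13 = 7.

x ≡ 2906 (mod 12376).


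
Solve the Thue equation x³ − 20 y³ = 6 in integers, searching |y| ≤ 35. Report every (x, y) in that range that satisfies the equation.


The equation is x³ - 20y³ = 6. For fixed y, x³ = 20·y³ + 6, so a solution requires the RHS to be a perfect cube.
Strategy: iterate y from -35 to 35, compute RHS = 20·y³ + 6, and check whether it is a (positive or negative) perfect cube.
Check small values of y:
  y = 0: RHS = 6 is not a perfect cube.
  y = 1: RHS = 26 is not a perfect cube.
  y = -1: RHS = -14 is not a perfect cube.
  y = 2: RHS = 166 is not a perfect cube.
  y = -2: RHS = -154 is not a perfect cube.
  y = 3: RHS = 546 is not a perfect cube.
  y = -3: RHS = -534 is not a perfect cube.
Continuing the search up to |y| = 35 finds no solutions either.
No (x, y) in the scanned range satisfies the equation.

No integer solutions with |y| ≤ 35.


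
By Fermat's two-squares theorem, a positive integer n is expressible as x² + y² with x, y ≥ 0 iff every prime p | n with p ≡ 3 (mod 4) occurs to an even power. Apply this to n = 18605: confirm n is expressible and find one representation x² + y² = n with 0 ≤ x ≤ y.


Step 1: Factor n = 18605 = 5 · 61^2.
Step 2: Check the mod-4 condition on each prime factor: 5 ≡ 1 (mod 4), exponent 1; 61 ≡ 1 (mod 4), exponent 2.
All primes ≡ 3 (mod 4) appear to even exponent (or don't appear), so by the two-squares theorem n IS expressible as a sum of two squares.
Step 3: Build a representation. Here n = 5 · 61 · 61 is a product of primes ≡ 1 (mod 4). Each prime p ≡ 1 (mod 4) is itself a sum of two squares; find a² by testing p − a² for a perfect square:
  5: 5 − 1² = 4 = 2² ⇒ 5 = 1² + 2².
  61: 61 − 1² = 60, 61 − 2² = 57, 61 − 3² = 52, 61 − 4² = 45, 61 − 5² = 36 = 6² ⇒ 61 = 5² + 6².
  Combine using the Brahmagupta–Fibonacci identity (a² + b²)(c² + d²) = (ac − bd)² + (ad + bc)² = (ac + bd)² + (ad − bc)²:
  5 · 61 = 305: from (1² + 2²)(5² + 6²), take (1·5 − 2·6, 1·6 + 2·5) = (5 − 12, 6 + 10) = (-7, 16); dropping signs (only squares matter) gives (7, 16); check 7² + 16² = 49 + 256 = 305 ✓.
  305 · 61 = 18605: from (7² + 16²)(5² + 6²), take (7·5 − 16·6, 7·6 + 16·5) = (35 − 96, 42 + 80) = (-61, 122); dropping signs (only squares matter) gives (61, 122); check 61² + 122² = 3721 + 14884 = 18605 ✓.
Step 4: Order so x ≤ y and verify: 61² + 122² = 3721 + 14884 = 18605 = n. ✓

n = 18605 = 61² + 122² (one valid representation with x ≤ y).


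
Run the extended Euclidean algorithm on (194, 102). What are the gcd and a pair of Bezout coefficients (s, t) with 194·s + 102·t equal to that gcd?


Euclidean algorithm on (194, 102) — divide until remainder is 0:
  194 = 1 · 102 + 92
  102 = 1 · 92 + 10
  92 = 9 · 10 + 2
  10 = 5 · 2 + 0
gcd(194, 102) = 2.
Track Bezout coefficients alongside the remainders: start with r₀ = 194 = a·1 + b·0 (s = 1, t = 0) and r₁ = 102 = a·0 + b·1 (s = 0, t = 1); each new remainder r_{k+1} = r_{k-1} − q_k·r_k inherits s_{k+1} = s_{k-1} − q_k·s_k, t_{k+1} = t_{k-1} − q_k·t_k, so r_k = a·s_k + b·t_k at every step:
  q = 1: r = 92, s = 1 − 1·0 = 1, t = 0 − 1·1 = -1  (check: 194·1 + 102·(-1) = 92)
  q = 1: r = 10, s = 0 − 1·1 = -1, t = 1 − 1·(-1) = 2  (check: 194·(-1) + 102·2 = 10)
  q = 9: r = 2, s = 1 − 9·(-1) = 10, t = -1 − 9·2 = -19  (check: 194·10 + 102·(-19) = 2)
The row with r = 2 (the gcd) gives the Bezout coefficients s = 10, t = -19.
Result: 194 · (10) + 102 · (-19) = 2.

gcd(194, 102) = 2; s = 10, t = -19 (check: 194·10 + 102·(-19) = 2).


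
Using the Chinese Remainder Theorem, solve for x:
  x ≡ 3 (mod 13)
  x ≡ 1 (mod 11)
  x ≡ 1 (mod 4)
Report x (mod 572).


Moduli 13, 11, 4 are pairwise coprime; by CRT there is a unique solution modulo M = 13 · 11 · 4 = 572.
Solve pairwise, accumulating the modulus:
  Start with x ≡ 3 (mod 13).
  Combine with x ≡ 1 (mod 11): since gcd(13, 11) = 1, we get a unique residue mod 143.
    Write x = 3 + 13·t and substitute into x ≡ 1 (mod 11): 13·t ≡ 1 − 3 = -2 (mod 11).
    Reduce coefficients mod 11: 2·t ≡ 9 (mod 11).
    The inverse of 2 mod 11 is 6 (since 2·6 = 12 = 1·11 + 1), so t ≡ 6·9 = 54 ≡ 10 (mod 11).
    Then x = 3 + 13·10 = 133, valid modulo lcm(13, 11) = 143: x ≡ 133 (mod 143).
  Combine with x ≡ 1 (mod 4): since gcd(143, 4) = 1, we get a unique residue mod 572.
    Write x = 133 + 143·t and substitute into x ≡ 1 (mod 4): 143·t ≡ 1 − 133 = -132 (mod 4).
    Reduce coefficients mod 4: 3·t ≡ 0 (mod 4).
    The inverse of 3 mod 4 is 3 (since 3·3 = 9 = 2·4 + 1), so t ≡ 3·0 = 0 ≡ 0 (mod 4).
    Then x = 133 + 143·0 = 133, valid modulo lcm(143, 4) = 572: x ≡ 133 (mod 572).
Verify: 133 mod 13 = 3 ✓, 133 mod 11 = 1 ✓, 133 mod 4 = 1 ✓.

x ≡ 133 (mod 572).


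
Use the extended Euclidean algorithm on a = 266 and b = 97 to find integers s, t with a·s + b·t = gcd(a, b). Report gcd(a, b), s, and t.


Euclidean algorithm on (266, 97) — divide until remainder is 0:
  266 = 2 · 97 + 72
  97 = 1 · 72 + 25
  72 = 2 · 25 + 22
  25 = 1 · 22 + 3
  22 = 7 · 3 + 1
  3 = 3 · 1 + 0
gcd(266, 97) = 1.
Track Bezout coefficients alongside the remainders: start with r₀ = 266 = a·1 + b·0 (s = 1, t = 0) and r₁ = 97 = a·0 + b·1 (s = 0, t = 1); each new remainder r_{k+1} = r_{k-1} − q_k·r_k inherits s_{k+1} = s_{k-1} − q_k·s_k, t_{k+1} = t_{k-1} − q_k·t_k, so r_k = a·s_k + b·t_k at every step:
  q = 2: r = 72, s = 1 − 2·0 = 1, t = 0 − 2·1 = -2  (check: 266·1 + 97·(-2) = 72)
  q = 1: r = 25, s = 0 − 1·1 = -1, t = 1 − 1·(-2) = 3  (check: 266·(-1) + 97·3 = 25)
  q = 2: r = 22, s = 1 − 2·(-1) = 3, t = -2 − 2·3 = -8  (check: 266·3 + 97·(-8) = 22)
  q = 1: r = 3, s = -1 − 1·3 = -4, t = 3 − 1·(-8) = 11  (check: 266·(-4) + 97·11 = 3)
  q = 7: r = 1, s = 3 − 7·(-4) = 31, t = -8 − 7·11 = -85  (check: 266·31 + 97·(-85) = 1)
The row with r = 1 (the gcd) gives the Bezout coefficients s = 31, t = -85.
Result: 266 · (31) + 97 · (-85) = 1.

gcd(266, 97) = 1; s = 31, t = -85 (check: 266·31 + 97·(-85) = 1).


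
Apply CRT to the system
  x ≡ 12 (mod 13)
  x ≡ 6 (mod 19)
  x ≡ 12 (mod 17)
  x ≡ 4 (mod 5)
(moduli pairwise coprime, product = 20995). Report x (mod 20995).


Product of moduli M = 13 · 19 · 17 · 5 = 20995.
Merge one congruence at a time:
  Start: x ≡ 12 (mod 13).
  Combine with x ≡ 6 (mod 19); new modulus lcm = 247.
    Write x = 12 + 13·t and substitute into x ≡ 6 (mod 19): 13·t ≡ 6 − 12 = -6 (mod 19).
    Reduce coefficients mod 19: 13·t ≡ 13 (mod 19).
    The inverse of 13 mod 19 is 3 (since 13·3 = 39 = 2·19 + 1), so t ≡ 3·13 = 39 ≡ 1 (mod 19).
    Then x = 12 + 13·1 = 25, valid modulo lcm(13, 19) = 247: x ≡ 25 (mod 247).
  Combine with x ≡ 12 (mod 17); new modulus lcm = 4199.
    Write x = 25 + 247·t and substitute into x ≡ 12 (mod 17): 247·t ≡ 12 − 25 = -13 (mod 17).
    Reduce coefficients mod 17: 9·t ≡ 4 (mod 17).
    The inverse of 9 mod 17 is 2 (since 9·2 = 18 = 1·17 + 1), so t ≡ 2·4 = 8 ≡ 8 (mod 17).
    Then x = 25 + 247·8 = 2001, valid modulo lcm(247, 17) = 4199: x ≡ 2001 (mod 4199).
  Combine with x ≡ 4 (mod 5); new modulus lcm = 20995.
    Write x = 2001 + 4199·t and substitute into x ≡ 4 (mod 5): 4199·t ≡ 4 − 2001 = -1997 (mod 5).
    Reduce coefficients mod 5: 4·t ≡ 3 (mod 5).
    The inverse of 4 mod 5 is 4 (since 4·4 = 16 = 3·5 + 1), so t ≡ 4·3 = 12 ≡ 2 (mod 5).
    Then x = 2001 + 4199·2 = 10399, valid modulo lcm(4199, 5) = 20995: x ≡ 10399 (mod 20995).
Verify against each original: 10399 mod 13 = 12, 10399 mod 19 = 6, 10399 mod 17 = 12, 10399 mod 5 = 4.

x ≡ 10399 (mod 20995).


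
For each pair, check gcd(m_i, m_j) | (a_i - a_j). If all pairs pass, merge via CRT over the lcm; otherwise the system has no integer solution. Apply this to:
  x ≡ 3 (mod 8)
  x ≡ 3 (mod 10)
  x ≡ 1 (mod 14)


Moduli 8, 10, 14 are not pairwise coprime, so CRT works modulo lcm(m_i) when all pairwise compatibility conditions hold.
Pairwise compatibility: gcd(m_i, m_j) must divide a_i - a_j for every pair.
Merge one congruence at a time:
  Start: x ≡ 3 (mod 8).
  Combine with x ≡ 3 (mod 10): gcd(8, 10) = 2; 3 - 3 = 0, which IS divisible by 2, so compatible.
    Write x = 3 + 8·t and substitute into x ≡ 3 (mod 10): 8·t ≡ 3 − 3 = 0 (mod 10).
    Divide the congruence (and modulus) by g = 2: 4·t ≡ 0 (mod 5).
    The inverse of 4 mod 5 is 4 (since 4·4 = 16 = 3·5 + 1), so t ≡ 4·0 = 0 ≡ 0 (mod 5).
    Then x = 3 + 8·0 = 3, valid modulo lcm(8, 10) = 40: x ≡ 3 (mod 40).
  Combine with x ≡ 1 (mod 14): gcd(40, 14) = 2; 1 - 3 = -2, which IS divisible by 2, so compatible.
    Write x = 3 + 40·t and substitute into x ≡ 1 (mod 14): 40·t ≡ 1 − 3 = -2 (mod 14).
    Divide the congruence (and modulus) by g = 2: 20·t ≡ -1 (mod 7).
    Reduce coefficients mod 7: 6·t ≡ 6 (mod 7).
    The inverse of 6 mod 7 is 6 (since 6·6 = 36 = 5·7 + 1), so t ≡ 6·6 = 36 ≡ 1 (mod 7).
    Then x = 3 + 40·1 = 43, valid modulo lcm(40, 14) = 280: x ≡ 43 (mod 280).
Verify: 43 mod 8 = 3, 43 mod 10 = 3, 43 mod 14 = 1.

x ≡ 43 (mod 280).


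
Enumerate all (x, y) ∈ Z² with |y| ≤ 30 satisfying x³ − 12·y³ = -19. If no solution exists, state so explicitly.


The equation is x³ - 12y³ = -19. For fixed y, x³ = 12·y³ − 19, so a solution requires the RHS to be a perfect cube.
Strategy: iterate y from -30 to 30, compute RHS = 12·y³ − 19, and check whether it is a (positive or negative) perfect cube.
Check small values of y:
  y = 0: RHS = -19 is not a perfect cube.
  y = 1: RHS = -7 is not a perfect cube.
  y = -1: RHS = -31 is not a perfect cube.
  y = 2: RHS = 77 is not a perfect cube.
  y = -2: RHS = -115 is not a perfect cube.
  y = 3: RHS = 305 is not a perfect cube.
  y = -3: RHS = -343 = (-7)³ ⇒ x = -7 works.
Continuing the search up to |y| = 30 finds no further solutions beyond those listed.
Collected solutions: (-7, -3).

Solutions (with |y| ≤ 30): (-7, -3).


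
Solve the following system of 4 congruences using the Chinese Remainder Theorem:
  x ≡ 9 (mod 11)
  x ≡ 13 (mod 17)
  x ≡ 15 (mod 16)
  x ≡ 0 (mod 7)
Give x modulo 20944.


Product of moduli M = 11 · 17 · 16 · 7 = 20944.
Merge one congruence at a time:
  Start: x ≡ 9 (mod 11).
  Combine with x ≡ 13 (mod 17); new modulus lcm = 187.
    Write x = 9 + 11·t and substitute into x ≡ 13 (mod 17): 11·t ≡ 13 − 9 = 4 (mod 17).
    The inverse of 11 mod 17 is 14 (since 11·14 = 154 = 9·17 + 1), so t ≡ 14·4 = 56 ≡ 5 (mod 17).
    Then x = 9 + 11·5 = 64, valid modulo lcm(11, 17) = 187: x ≡ 64 (mod 187).
  Combine with x ≡ 15 (mod 16); new modulus lcm = 2992.
    Write x = 64 + 187·t and substitute into x ≡ 15 (mod 16): 187·t ≡ 15 − 64 = -49 (mod 16).
    Reduce coefficients mod 16: 11·t ≡ 15 (mod 16).
    The inverse of 11 mod 16 is 3 (since 11·3 = 33 = 2·16 + 1), so t ≡ 3·15 = 45 ≡ 13 (mod 16).
    Then x = 64 + 187·13 = 2495, valid modulo lcm(187, 16) = 2992: x ≡ 2495 (mod 2992).
  Combine with x ≡ 0 (mod 7); new modulus lcm = 20944.
    Write x = 2495 + 2992·t and substitute into x ≡ 0 (mod 7): 2992·t ≡ 0 − 2495 = -2495 (mod 7).
    Reduce coefficients mod 7: 3·t ≡ 4 (mod 7).
    The inverse of 3 mod 7 is 5 (since 3·5 = 15 = 2·7 + 1), so t ≡ 5·4 = 20 ≡ 6 (mod 7).
    Then x = 2495 + 2992·6 = 20447, valid modulo lcm(2992, 7) = 20944: x ≡ 20447 (mod 20944).
Verify against each original: 20447 mod 11 = 9, 20447 mod 17 = 13, 20447 mod 16 = 15, 20447 mod 7 = 0.

x ≡ 20447 (mod 20944).


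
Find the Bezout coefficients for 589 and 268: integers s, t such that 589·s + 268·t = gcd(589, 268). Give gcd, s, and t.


Euclidean algorithm on (589, 268) — divide until remainder is 0:
  589 = 2 · 268 + 53
  268 = 5 · 53 + 3
  53 = 17 · 3 + 2
  3 = 1 · 2 + 1
  2 = 2 · 1 + 0
gcd(589, 268) = 1.
Track Bezout coefficients alongside the remainders: start with r₀ = 589 = a·1 + b·0 (s = 1, t = 0) and r₁ = 268 = a·0 + b·1 (s = 0, t = 1); each new remainder r_{k+1} = r_{k-1} − q_k·r_k inherits s_{k+1} = s_{k-1} − q_k·s_k, t_{k+1} = t_{k-1} − q_k·t_k, so r_k = a·s_k + b·t_k at every step:
  q = 2: r = 53, s = 1 − 2·0 = 1, t = 0 − 2·1 = -2  (check: 589·1 + 268·(-2) = 53)
  q = 5: r = 3, s = 0 − 5·1 = -5, t = 1 − 5·(-2) = 11  (check: 589·(-5) + 268·11 = 3)
  q = 17: r = 2, s = 1 − 17·(-5) = 86, t = -2 − 17·11 = -189  (check: 589·86 + 268·(-189) = 2)
  q = 1: r = 1, s = -5 − 1·86 = -91, t = 11 − 1·(-189) = 200  (check: 589·(-91) + 268·200 = 1)
The row with r = 1 (the gcd) gives the Bezout coefficients s = -91, t = 200.
Result: 589 · (-91) + 268 · (200) = 1.

gcd(589, 268) = 1; s = -91, t = 200 (check: 589·(-91) + 268·200 = 1).


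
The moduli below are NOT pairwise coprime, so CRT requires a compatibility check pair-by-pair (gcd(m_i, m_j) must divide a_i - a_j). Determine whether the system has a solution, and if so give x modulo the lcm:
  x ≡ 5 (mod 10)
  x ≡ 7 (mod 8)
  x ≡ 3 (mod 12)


Moduli 10, 8, 12 are not pairwise coprime, so CRT works modulo lcm(m_i) when all pairwise compatibility conditions hold.
Pairwise compatibility: gcd(m_i, m_j) must divide a_i - a_j for every pair.
Merge one congruence at a time:
  Start: x ≡ 5 (mod 10).
  Combine with x ≡ 7 (mod 8): gcd(10, 8) = 2; 7 - 5 = 2, which IS divisible by 2, so compatible.
    Write x = 5 + 10·t and substitute into x ≡ 7 (mod 8): 10·t ≡ 7 − 5 = 2 (mod 8).
    Divide the congruence (and modulus) by g = 2: 5·t ≡ 1 (mod 4).
    Reduce coefficients mod 4: 1·t ≡ 1 (mod 4).
    So t ≡ 1 (mod 4).
    Then x = 5 + 10·1 = 15, valid modulo lcm(10, 8) = 40: x ≡ 15 (mod 40).
  Combine with x ≡ 3 (mod 12): gcd(40, 12) = 4; 3 - 15 = -12, which IS divisible by 4, so compatible.
    Write x = 15 + 40·t and substitute into x ≡ 3 (mod 12): 40·t ≡ 3 − 15 = -12 (mod 12).
    Divide the congruence (and modulus) by g = 4: 10·t ≡ -3 (mod 3).
    Reduce coefficients mod 3: 1·t ≡ 0 (mod 3).
    So t ≡ 0 (mod 3).
    Then x = 15 + 40·0 = 15, valid modulo lcm(40, 12) = 120: x ≡ 15 (mod 120).
Verify: 15 mod 10 = 5, 15 mod 8 = 7, 15 mod 12 = 3.

x ≡ 15 (mod 120).


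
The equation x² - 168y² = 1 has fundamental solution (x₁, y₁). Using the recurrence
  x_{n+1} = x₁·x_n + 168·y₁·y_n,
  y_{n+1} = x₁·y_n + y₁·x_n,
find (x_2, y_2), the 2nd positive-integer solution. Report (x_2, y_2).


Step 1: Find the fundamental solution (x₁, y₁) of x² - 168y² = 1.
  Expand √168 as a continued fraction. a₀ = ⌊√168⌋ = 12; iterate m_{k+1} = d_k·a_k − m_k, d_{k+1} = (168 − m_{k+1}²)/d_k, a_{k+1} = ⌊(a₀ + m_{k+1})/d_{k+1}⌋ (starting m₀ = 0, d₀ = 1), with convergents p_k = a_k·p_{k-1} + p_{k-2}, q_k = a_k·q_{k-1} + q_{k-2} (p₋₁ = 1, q₋₁ = 0):
  k = 0: a₀ = 12; p₀/q₀ = 12/1; p₀² − 168·q₀² = 144 − 168 = -24.
  k = 1: m = 12, d = 24, a = ⌊(12 + 12)/24⌋ = 1; p/q = (1·12 + 1)/(1·1 + 0) = 13/1; p² − 168·q² = 169 − 168 = 1.
  The first convergent with p² − 168·q² = 1 gives the fundamental solution (x₁, y₁) = (13, 1).
Step 2: Apply the recurrence (x_{n+1}, y_{n+1}) = (x₁x_n + 168y₁y_n, x₁y_n + y₁x_n) repeatedly.
  From (x_1, y_1) = (13, 1): x_2 = 13·13 + 168·1·1 = 337; y_2 = 13·1 + 1·13 = 26.
Step 3: Verify x_2² - 168·y_2² = 113569 - 113568 = 1 (should be 1). ✓

(x_1, y_1) = (13, 1); (x_2, y_2) = (337, 26).


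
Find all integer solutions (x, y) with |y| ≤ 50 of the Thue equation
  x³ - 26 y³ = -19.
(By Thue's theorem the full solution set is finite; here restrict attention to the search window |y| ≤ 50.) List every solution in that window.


The equation is x³ - 26y³ = -19. For fixed y, x³ = 26·y³ − 19, so a solution requires the RHS to be a perfect cube.
Strategy: iterate y from -50 to 50, compute RHS = 26·y³ − 19, and check whether it is a (positive or negative) perfect cube.
Check small values of y:
  y = 0: RHS = -19 is not a perfect cube.
  y = 1: RHS = 7 is not a perfect cube.
  y = -1: RHS = -45 is not a perfect cube.
  y = 2: RHS = 189 is not a perfect cube.
  y = -2: RHS = -227 is not a perfect cube.
  y = 3: RHS = 683 is not a perfect cube.
  y = -3: RHS = -721 is not a perfect cube.
Continuing the search up to |y| = 50 finds no solutions either.
No (x, y) in the scanned range satisfies the equation.

No integer solutions with |y| ≤ 50.


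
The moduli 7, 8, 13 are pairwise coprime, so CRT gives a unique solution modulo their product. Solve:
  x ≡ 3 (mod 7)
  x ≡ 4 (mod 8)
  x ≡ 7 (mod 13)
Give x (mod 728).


Moduli 7, 8, 13 are pairwise coprime; by CRT there is a unique solution modulo M = 7 · 8 · 13 = 728.
Solve pairwise, accumulating the modulus:
  Start with x ≡ 3 (mod 7).
  Combine with x ≡ 4 (mod 8): since gcd(7, 8) = 1, we get a unique residue mod 56.
    Write x = 3 + 7·t and substitute into x ≡ 4 (mod 8): 7·t ≡ 4 − 3 = 1 (mod 8).
    The inverse of 7 mod 8 is 7 (since 7·7 = 49 = 6·8 + 1), so t ≡ 7·1 = 7 ≡ 7 (mod 8).
    Then x = 3 + 7·7 = 52, valid modulo lcm(7, 8) = 56: x ≡ 52 (mod 56).
  Combine with x ≡ 7 (mod 13): since gcd(56, 13) = 1, we get a unique residue mod 728.
    Write x = 52 + 56·t and substitute into x ≡ 7 (mod 13): 56·t ≡ 7 − 52 = -45 (mod 13).
    Reduce coefficients mod 13: 4·t ≡ 7 (mod 13).
    The inverse of 4 mod 13 is 10 (since 4·10 = 40 = 3·13 + 1), so t ≡ 10·7 = 70 ≡ 5 (mod 13).
    Then x = 52 + 56·5 = 332, valid modulo lcm(56, 13) = 728: x ≡ 332 (mod 728).
Verify: 332 mod 7 = 3 ✓, 332 mod 8 = 4 ✓, 332 mod 13 = 7 ✓.

x ≡ 332 (mod 728).


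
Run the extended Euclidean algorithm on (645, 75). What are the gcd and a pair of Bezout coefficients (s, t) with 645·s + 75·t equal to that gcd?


Euclidean algorithm on (645, 75) — divide until remainder is 0:
  645 = 8 · 75 + 45
  75 = 1 · 45 + 30
  45 = 1 · 30 + 15
  30 = 2 · 15 + 0
gcd(645, 75) = 15.
Track Bezout coefficients alongside the remainders: start with r₀ = 645 = a·1 + b·0 (s = 1, t = 0) and r₁ = 75 = a·0 + b·1 (s = 0, t = 1); each new remainder r_{k+1} = r_{k-1} − q_k·r_k inherits s_{k+1} = s_{k-1} − q_k·s_k, t_{k+1} = t_{k-1} − q_k·t_k, so r_k = a·s_k + b·t_k at every step:
  q = 8: r = 45, s = 1 − 8·0 = 1, t = 0 − 8·1 = -8  (check: 645·1 + 75·(-8) = 45)
  q = 1: r = 30, s = 0 − 1·1 = -1, t = 1 − 1·(-8) = 9  (check: 645·(-1) + 75·9 = 30)
  q = 1: r = 15, s = 1 − 1·(-1) = 2, t = -8 − 1·9 = -17  (check: 645·2 + 75·(-17) = 15)
The row with r = 15 (the gcd) gives the Bezout coefficients s = 2, t = -17.
Result: 645 · (2) + 75 · (-17) = 15.

gcd(645, 75) = 15; s = 2, t = -17 (check: 645·2 + 75·(-17) = 15).


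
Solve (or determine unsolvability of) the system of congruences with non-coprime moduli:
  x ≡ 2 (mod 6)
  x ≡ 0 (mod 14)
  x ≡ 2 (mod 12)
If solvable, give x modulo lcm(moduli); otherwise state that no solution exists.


Moduli 6, 14, 12 are not pairwise coprime, so CRT works modulo lcm(m_i) when all pairwise compatibility conditions hold.
Pairwise compatibility: gcd(m_i, m_j) must divide a_i - a_j for every pair.
Merge one congruence at a time:
  Start: x ≡ 2 (mod 6).
  Combine with x ≡ 0 (mod 14): gcd(6, 14) = 2; 0 - 2 = -2, which IS divisible by 2, so compatible.
    Write x = 2 + 6·t and substitute into x ≡ 0 (mod 14): 6·t ≡ 0 − 2 = -2 (mod 14).
    Divide the congruence (and modulus) by g = 2: 3·t ≡ -1 (mod 7).
    Reduce coefficients mod 7: 3·t ≡ 6 (mod 7).
    The inverse of 3 mod 7 is 5 (since 3·5 = 15 = 2·7 + 1), so t ≡ 5·6 = 30 ≡ 2 (mod 7).
    Then x = 2 + 6·2 = 14, valid modulo lcm(6, 14) = 42: x ≡ 14 (mod 42).
  Combine with x ≡ 2 (mod 12): gcd(42, 12) = 6; 2 - 14 = -12, which IS divisible by 6, so compatible.
    Write x = 14 + 42·t and substitute into x ≡ 2 (mod 12): 42·t ≡ 2 − 14 = -12 (mod 12).
    Divide the congruence (and modulus) by g = 6: 7·t ≡ -2 (mod 2).
    Reduce coefficients mod 2: 1·t ≡ 0 (mod 2).
    So t ≡ 0 (mod 2).
    Then x = 14 + 42·0 = 14, valid modulo lcm(42, 12) = 84: x ≡ 14 (mod 84).
Verify: 14 mod 6 = 2, 14 mod 14 = 0, 14 mod 12 = 2.

x ≡ 14 (mod 84).


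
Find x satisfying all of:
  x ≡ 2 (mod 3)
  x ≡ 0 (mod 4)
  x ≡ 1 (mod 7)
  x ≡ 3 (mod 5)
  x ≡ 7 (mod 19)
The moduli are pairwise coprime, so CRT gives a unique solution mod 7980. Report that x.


Product of moduli M = 3 · 4 · 7 · 5 · 19 = 7980.
Merge one congruence at a time:
  Start: x ≡ 2 (mod 3).
  Combine with x ≡ 0 (mod 4); new modulus lcm = 12.
    Write x = 2 + 3·t and substitute into x ≡ 0 (mod 4): 3·t ≡ 0 − 2 = -2 (mod 4).
    Reduce coefficients mod 4: 3·t ≡ 2 (mod 4).
    The inverse of 3 mod 4 is 3 (since 3·3 = 9 = 2·4 + 1), so t ≡ 3·2 = 6 ≡ 2 (mod 4).
    Then x = 2 + 3·2 = 8, valid modulo lcm(3, 4) = 12: x ≡ 8 (mod 12).
  Combine with x ≡ 1 (mod 7); new modulus lcm = 84.
    Write x = 8 + 12·t and substitute into x ≡ 1 (mod 7): 12·t ≡ 1 − 8 = -7 (mod 7).
    Reduce coefficients mod 7: 5·t ≡ 0 (mod 7).
    The inverse of 5 mod 7 is 3 (since 5·3 = 15 = 2·7 + 1), so t ≡ 3·0 = 0 ≡ 0 (mod 7).
    Then x = 8 + 12·0 = 8, valid modulo lcm(12, 7) = 84: x ≡ 8 (mod 84).
  Combine with x ≡ 3 (mod 5); new modulus lcm = 420.
    Write x = 8 + 84·t and substitute into x ≡ 3 (mod 5): 84·t ≡ 3 − 8 = -5 (mod 5).
    Reduce coefficients mod 5: 4·t ≡ 0 (mod 5).
    The inverse of 4 mod 5 is 4 (since 4·4 = 16 = 3·5 + 1), so t ≡ 4·0 = 0 ≡ 0 (mod 5).
    Then x = 8 + 84·0 = 8, valid modulo lcm(84, 5) = 420: x ≡ 8 (mod 420).
  Combine with x ≡ 7 (mod 19); new modulus lcm = 7980.
    Write x = 8 + 420·t and substitute into x ≡ 7 (mod 19): 420·t ≡ 7 − 8 = -1 (mod 19).
    Reduce coefficients mod 19: 2·t ≡ 18 (mod 19).
    The inverse of 2 mod 19 is 10 (since 2·10 = 20 = 1·19 + 1), so t ≡ 10·18 = 180 ≡ 9 (mod 19).
    Then x = 8 + 420·9 = 3788, valid modulo lcm(420, 19) = 7980: x ≡ 3788 (mod 7980).
Verify against each original: 3788 mod 3 = 2, 3788 mod 4 = 0, 3788 mod 7 = 1, 3788 mod 5 = 3, 3788 mod 19 = 7.

x ≡ 3788 (mod 7980).


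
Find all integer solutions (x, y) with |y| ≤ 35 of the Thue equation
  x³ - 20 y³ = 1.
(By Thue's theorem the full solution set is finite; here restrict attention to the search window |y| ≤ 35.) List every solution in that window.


The equation is x³ - 20y³ = 1. For fixed y, x³ = 20·y³ + 1, so a solution requires the RHS to be a perfect cube.
Strategy: iterate y from -35 to 35, compute RHS = 20·y³ + 1, and check whether it is a (positive or negative) perfect cube.
Check small values of y:
  y = 0: RHS = 1 = (1)³ ⇒ x = 1 works.
  y = 1: RHS = 21 is not a perfect cube.
  y = -1: RHS = -19 is not a perfect cube.
  y = 2: RHS = 161 is not a perfect cube.
  y = -2: RHS = -159 is not a perfect cube.
  y = 3: RHS = 541 is not a perfect cube.
  y = -3: RHS = -539 is not a perfect cube.
Continuing, at y = -7: RHS = -6859 = (-19)³ ⇒ x = -19 works.
Searching the remaining y in |y| ≤ 35 finds no further solutions.
Collected solutions: (1, 0), (-19, -7).

Solutions (with |y| ≤ 35): (1, 0), (-19, -7).


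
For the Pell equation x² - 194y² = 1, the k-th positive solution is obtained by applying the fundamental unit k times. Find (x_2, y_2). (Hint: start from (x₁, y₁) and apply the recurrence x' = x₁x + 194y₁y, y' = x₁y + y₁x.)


Step 1: Find the fundamental solution (x₁, y₁) of x² - 194y² = 1.
  Expand √194 as a continued fraction. a₀ = ⌊√194⌋ = 13; iterate m_{k+1} = d_k·a_k − m_k, d_{k+1} = (194 − m_{k+1}²)/d_k, a_{k+1} = ⌊(a₀ + m_{k+1})/d_{k+1}⌋ (starting m₀ = 0, d₀ = 1), with convergents p_k = a_k·p_{k-1} + p_{k-2}, q_k = a_k·q_{k-1} + q_{k-2} (p₋₁ = 1, q₋₁ = 0):
  k = 0: a₀ = 13; p₀/q₀ = 13/1; p₀² − 194·q₀² = 169 − 194 = -25.
  k = 1: m = 13, d = 25, a = ⌊(13 + 13)/25⌋ = 1; p/q = (1·13 + 1)/(1·1 + 0) = 14/1; p² − 194·q² = 196 − 194 = 2.
  k = 2: m = 12, d = 2, a = ⌊(13 + 12)/2⌋ = 12; p/q = (12·14 + 13)/(12·1 + 1) = 181/13; p² − 194·q² = 32761 − 32786 = -25.
  k = 3: m = 12, d = 25, a = ⌊(13 + 12)/25⌋ = 1; p/q = (1·181 + 14)/(1·13 + 1) = 195/14; p² − 194·q² = 38025 − 38024 = 1.
  The first convergent with p² − 194·q² = 1 gives the fundamental solution (x₁, y₁) = (195, 14).
Step 2: Apply the recurrence (x_{n+1}, y_{n+1}) = (x₁x_n + 194y₁y_n, x₁y_n + y₁x_n) repeatedly.
  From (x_1, y_1) = (195, 14): x_2 = 195·195 + 194·14·14 = 76049; y_2 = 195·14 + 14·195 = 5460.
Step 3: Verify x_2² - 194·y_2² = 5783450401 - 5783450400 = 1 (should be 1). ✓

(x_1, y_1) = (195, 14); (x_2, y_2) = (76049, 5460).


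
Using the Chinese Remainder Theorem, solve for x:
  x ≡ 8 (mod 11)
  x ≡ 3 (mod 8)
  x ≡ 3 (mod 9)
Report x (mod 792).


Moduli 11, 8, 9 are pairwise coprime; by CRT there is a unique solution modulo M = 11 · 8 · 9 = 792.
Solve pairwise, accumulating the modulus:
  Start with x ≡ 8 (mod 11).
  Combine with x ≡ 3 (mod 8): since gcd(11, 8) = 1, we get a unique residue mod 88.
    Write x = 8 + 11·t and substitute into x ≡ 3 (mod 8): 11·t ≡ 3 − 8 = -5 (mod 8).
    Reduce coefficients mod 8: 3·t ≡ 3 (mod 8).
    The inverse of 3 mod 8 is 3 (since 3·3 = 9 = 1·8 + 1), so t ≡ 3·3 = 9 ≡ 1 (mod 8).
    Then x = 8 + 11·1 = 19, valid modulo lcm(11, 8) = 88: x ≡ 19 (mod 88).
  Combine with x ≡ 3 (mod 9): since gcd(88, 9) = 1, we get a unique residue mod 792.
    Write x = 19 + 88·t and substitute into x ≡ 3 (mod 9): 88·t ≡ 3 − 19 = -16 (mod 9).
    Reduce coefficients mod 9: 7·t ≡ 2 (mod 9).
    The inverse of 7 mod 9 is 4 (since 7·4 = 28 = 3·9 + 1), so t ≡ 4·2 = 8 ≡ 8 (mod 9).
    Then x = 19 + 88·8 = 723, valid modulo lcm(88, 9) = 792: x ≡ 723 (mod 792).
Verify: 723 mod 11 = 8 ✓, 723 mod 8 = 3 ✓, 723 mod 9 = 3 ✓.

x ≡ 723 (mod 792).


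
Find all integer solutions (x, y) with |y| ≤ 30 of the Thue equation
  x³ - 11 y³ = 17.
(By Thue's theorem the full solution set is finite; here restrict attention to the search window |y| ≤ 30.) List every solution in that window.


The equation is x³ - 11y³ = 17. For fixed y, x³ = 11·y³ + 17, so a solution requires the RHS to be a perfect cube.
Strategy: iterate y from -30 to 30, compute RHS = 11·y³ + 17, and check whether it is a (positive or negative) perfect cube.
Check small values of y:
  y = 0: RHS = 17 is not a perfect cube.
  y = 1: RHS = 28 is not a perfect cube.
  y = -1: RHS = 6 is not a perfect cube.
  y = 2: RHS = 105 is not a perfect cube.
  y = -2: RHS = -71 is not a perfect cube.
  y = 3: RHS = 314 is not a perfect cube.
  y = -3: RHS = -280 is not a perfect cube.
Continuing the search up to |y| = 30 finds no solutions either.
No (x, y) in the scanned range satisfies the equation.

No integer solutions with |y| ≤ 30.


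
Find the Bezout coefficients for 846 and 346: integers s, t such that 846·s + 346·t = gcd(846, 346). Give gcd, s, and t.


Euclidean algorithm on (846, 346) — divide until remainder is 0:
  846 = 2 · 346 + 154
  346 = 2 · 154 + 38
  154 = 4 · 38 + 2
  38 = 19 · 2 + 0
gcd(846, 346) = 2.
Track Bezout coefficients alongside the remainders: start with r₀ = 846 = a·1 + b·0 (s = 1, t = 0) and r₁ = 346 = a·0 + b·1 (s = 0, t = 1); each new remainder r_{k+1} = r_{k-1} − q_k·r_k inherits s_{k+1} = s_{k-1} − q_k·s_k, t_{k+1} = t_{k-1} − q_k·t_k, so r_k = a·s_k + b·t_k at every step:
  q = 2: r = 154, s = 1 − 2·0 = 1, t = 0 − 2·1 = -2  (check: 846·1 + 346·(-2) = 154)
  q = 2: r = 38, s = 0 − 2·1 = -2, t = 1 − 2·(-2) = 5  (check: 846·(-2) + 346·5 = 38)
  q = 4: r = 2, s = 1 − 4·(-2) = 9, t = -2 − 4·5 = -22  (check: 846·9 + 346·(-22) = 2)
The row with r = 2 (the gcd) gives the Bezout coefficients s = 9, t = -22.
Result: 846 · (9) + 346 · (-22) = 2.

gcd(846, 346) = 2; s = 9, t = -22 (check: 846·9 + 346·(-22) = 2).


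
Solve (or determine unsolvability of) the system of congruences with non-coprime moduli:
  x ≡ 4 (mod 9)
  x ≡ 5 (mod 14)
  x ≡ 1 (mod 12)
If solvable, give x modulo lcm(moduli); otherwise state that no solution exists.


Moduli 9, 14, 12 are not pairwise coprime, so CRT works modulo lcm(m_i) when all pairwise compatibility conditions hold.
Pairwise compatibility: gcd(m_i, m_j) must divide a_i - a_j for every pair.
Merge one congruence at a time:
  Start: x ≡ 4 (mod 9).
  Combine with x ≡ 5 (mod 14): gcd(9, 14) = 1; 5 - 4 = 1, which IS divisible by 1, so compatible.
    Write x = 4 + 9·t and substitute into x ≡ 5 (mod 14): 9·t ≡ 5 − 4 = 1 (mod 14).
    The inverse of 9 mod 14 is 11 (since 9·11 = 99 = 7·14 + 1), so t ≡ 11·1 = 11 ≡ 11 (mod 14).
    Then x = 4 + 9·11 = 103, valid modulo lcm(9, 14) = 126: x ≡ 103 (mod 126).
  Combine with x ≡ 1 (mod 12): gcd(126, 12) = 6; 1 - 103 = -102, which IS divisible by 6, so compatible.
    Write x = 103 + 126·t and substitute into x ≡ 1 (mod 12): 126·t ≡ 1 − 103 = -102 (mod 12).
    Divide the congruence (and modulus) by g = 6: 21·t ≡ -17 (mod 2).
    Reduce coefficients mod 2: 1·t ≡ 1 (mod 2).
    So t ≡ 1 (mod 2).
    Then x = 103 + 126·1 = 229, valid modulo lcm(126, 12) = 252: x ≡ 229 (mod 252).
Verify: 229 mod 9 = 4, 229 mod 14 = 5, 229 mod 12 = 1.

x ≡ 229 (mod 252).
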